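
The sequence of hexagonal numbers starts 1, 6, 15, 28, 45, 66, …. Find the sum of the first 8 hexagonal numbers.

372

Σ i(2i−1) = 2Σi² − Σi over i = 1..8.
Σi = 36 and Σi² = 204.
2·204 − 1·36 = 372.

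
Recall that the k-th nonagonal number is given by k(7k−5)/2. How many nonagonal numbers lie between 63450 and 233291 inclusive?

124

The n-th nonagonal number is n(7n−5)/2.
Smallest index with value ≥ 63450: n = 135 (giving 63450).
Largest index with value ≤ 233291: n = 258 (giving 232329).
Indices 135 through 258: 124 terms.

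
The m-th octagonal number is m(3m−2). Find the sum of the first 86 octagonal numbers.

Σ i(3i−2) = 3Σi² − 2Σi over i = 1..86.
Σi = 3741 and Σi² = 215731.
3·215731 − 2·3741 = 639711.

639711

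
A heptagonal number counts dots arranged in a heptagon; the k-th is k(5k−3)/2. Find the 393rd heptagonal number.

385533

393·(5·393 − 3)/2 = 393·1962/2 = 393·981 = 385533.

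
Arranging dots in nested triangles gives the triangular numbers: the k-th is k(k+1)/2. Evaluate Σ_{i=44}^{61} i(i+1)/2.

Σ i(i+1)/2 = (Σi² + Σi) / 2 over i = 44..61.
Σi = 1891 − 946 = 945 and Σi² = 77531 − 27434 = 50097.
(1·50097 + 1·945) / 2 = 51042/2 = 25521.

25521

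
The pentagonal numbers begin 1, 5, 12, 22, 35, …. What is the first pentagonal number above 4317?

4347

Solve n(3n−1)/2 > 4317 for integer n.
The largest n with value ≤ 4317 is 53 (since 4187 ≤ 4317 < 4347), so the first above is n = 54, value 4347.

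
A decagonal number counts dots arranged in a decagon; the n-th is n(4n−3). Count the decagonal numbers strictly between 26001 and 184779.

134

The n-th decagonal number is n(4n−3).
Smallest index with value > 26001: n = 82 (giving 26650).
Largest index with value < 184779: n = 215 (giving 184255).
Indices 82 through 215: 134 terms.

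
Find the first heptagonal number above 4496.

Solve n(5n−3)/2 > 4496 for integer n.
The largest n with value ≤ 4496 is 42 (since 4347 ≤ 4496 < 4558), so the first above is n = 43, value 4558.

4558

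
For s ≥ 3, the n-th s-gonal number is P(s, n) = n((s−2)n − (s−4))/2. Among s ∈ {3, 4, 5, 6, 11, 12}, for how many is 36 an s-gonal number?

2

s = 3: P(3, 8) = 36. ✓
s = 4: P(4, 6) = 36. ✓
s = 5: P(5, 5) = 35 and P(5, 6) = 51; 36 is not s-gonal.
s = 6: P(6, 4) = 28 and P(6, 5) = 45; 36 is not s-gonal.
s = 11: P(11, 3) = 30 and P(11, 4) = 58; 36 is not s-gonal.
s = 12: P(12, 3) = 33 and P(12, 4) = 64; 36 is not s-gonal.
Hits: s ∈ {3, 4} → 2.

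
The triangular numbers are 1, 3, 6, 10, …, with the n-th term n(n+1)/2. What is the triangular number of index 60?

The 60th triangular number is n(n+1)/2 with n = 60.
60·61/2 = 3660/2 = 1830.

1830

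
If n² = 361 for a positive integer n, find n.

We need n² = 361, so n = √361 = 19.

19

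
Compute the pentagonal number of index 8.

The 8th pentagonal number is n(3n−1)/2 with n = 8.
8·(3·8 − 1)/2 = 8·23/2 = 92.

92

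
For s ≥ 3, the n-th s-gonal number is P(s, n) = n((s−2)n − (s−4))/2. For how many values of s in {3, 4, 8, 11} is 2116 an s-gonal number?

1

s = 3: P(3, 64) = 2080 and P(3, 65) = 2145; 2116 is not s-gonal.
s = 4: P(4, 46) = 2116. ✓
s = 8: P(8, 26) = 1976 and P(8, 27) = 2133; 2116 is not s-gonal.
s = 11: P(11, 22) = 2101 and P(11, 23) = 2300; 2116 is not s-gonal.
Hits: s ∈ {4} → 1.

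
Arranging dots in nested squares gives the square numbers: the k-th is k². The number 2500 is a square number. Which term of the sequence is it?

We need n² = 2500, so n = √2500 = 50.

50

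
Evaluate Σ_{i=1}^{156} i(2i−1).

2543086

Σ i(2i−1) = 2Σi² − Σi over i = 1..156.
Σi = 12246 and Σi² = 1277666.
2·1277666 − 1·12246 = 2543086.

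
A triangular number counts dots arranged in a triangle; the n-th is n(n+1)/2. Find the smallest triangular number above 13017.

13041

Solve n(n+1)/2 > 13017 for integer n.
The largest n with value ≤ 13017 is 160 (since 12880 ≤ 13017 < 13041), so the first above is n = 161, value 13041.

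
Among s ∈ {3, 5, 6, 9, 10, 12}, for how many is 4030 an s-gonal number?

s = 3: P(3, 89) = 4005 and P(3, 90) = 4095; 4030 is not s-gonal.
s = 5: P(5, 52) = 4030. ✓
s = 6: P(6, 45) = 4005 and P(6, 46) = 4186; 4030 is not s-gonal.
s = 9: P(9, 34) = 3961 and P(9, 35) = 4200; 4030 is not s-gonal.
s = 10: P(10, 32) = 4000 and P(10, 33) = 4257; 4030 is not s-gonal.
s = 12: P(12, 28) = 3808 and P(12, 29) = 4089; 4030 is not s-gonal.
Hits: s ∈ {5} → 1.

1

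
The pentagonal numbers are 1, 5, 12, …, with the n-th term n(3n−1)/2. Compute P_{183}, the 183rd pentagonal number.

The 183rd pentagonal number is n(3n−1)/2 with n = 183.
183·(3·183 − 1)/2 = 183·548/2 = 183·274 = 50142.

50142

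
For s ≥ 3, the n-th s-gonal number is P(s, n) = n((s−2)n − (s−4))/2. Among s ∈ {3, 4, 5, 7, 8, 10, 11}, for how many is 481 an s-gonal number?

s = 3: P(3, 30) = 465 and P(3, 31) = 496; 481 is not s-gonal.
s = 4: P(4, 21) = 441 and P(4, 22) = 484; 481 is not s-gonal.
s = 5: P(5, 18) = 477 and P(5, 19) = 532; 481 is not s-gonal.
s = 7: P(7, 14) = 469 and P(7, 15) = 540; 481 is not s-gonal.
s = 8: P(8, 13) = 481. ✓
s = 10: P(10, 11) = 451 and P(10, 12) = 540; 481 is not s-gonal.
s = 11: P(11, 10) = 415 and P(11, 11) = 506; 481 is not s-gonal.
Hits: s ∈ {8} → 1.

1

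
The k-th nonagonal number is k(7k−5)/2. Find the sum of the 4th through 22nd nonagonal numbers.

Σ i(7i−5)/2 = (7Σi² − 5Σi) / 2 over i = 4..22.
Σi = 253 − 6 = 247 and Σi² = 3795 − 14 = 3781.
(7·3781 − 5·247) / 2 = 25232/2 = 12616.

12616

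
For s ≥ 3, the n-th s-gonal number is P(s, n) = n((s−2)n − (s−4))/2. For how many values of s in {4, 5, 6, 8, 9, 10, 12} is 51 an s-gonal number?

1

s = 4: P(4, 7) = 49 and P(4, 8) = 64; 51 is not s-gonal.
s = 5: P(5, 6) = 51. ✓
s = 6: P(6, 5) = 45 and P(6, 6) = 66; 51 is not s-gonal.
s = 8: P(8, 4) = 40 and P(8, 5) = 65; 51 is not s-gonal.
s = 9: P(9, 4) = 46 and P(9, 5) = 75; 51 is not s-gonal.
s = 10: P(10, 3) = 27 and P(10, 4) = 52; 51 is not s-gonal.
s = 12: P(12, 3) = 33 and P(12, 4) = 64; 51 is not s-gonal.
Hits: s ∈ {5} → 1.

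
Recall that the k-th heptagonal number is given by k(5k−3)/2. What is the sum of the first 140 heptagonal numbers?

2296420

Σ i(5i−3)/2 = (5Σi² − 3Σi) / 2 over i = 1..140.
Σi = 9870 and Σi² = 924490.
(5·924490 − 3·9870) / 2 = 4592840/2 = 2296420.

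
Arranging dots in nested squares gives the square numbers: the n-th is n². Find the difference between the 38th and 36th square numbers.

148

38² = 1444 and 36² = 1296.
Difference: 1444 − 1296 = 148.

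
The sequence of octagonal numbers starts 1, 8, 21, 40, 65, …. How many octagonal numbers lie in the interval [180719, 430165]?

134

The n-th octagonal number is n(3n−2).
Smallest index with value ≥ 180719: n = 246 (giving 181056).
Largest index with value ≤ 430165: n = 379 (giving 430165).
Indices 246 through 379: 134 terms.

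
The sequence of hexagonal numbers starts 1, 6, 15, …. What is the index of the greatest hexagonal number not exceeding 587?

17

Solve n(2n−1) ≤ 587 for integer n.
n = 17 gives 561 ≤ 587, while n = 18 gives 630 > 587; so the answer is index 17.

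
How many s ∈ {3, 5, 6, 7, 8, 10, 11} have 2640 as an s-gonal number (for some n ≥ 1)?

1

s = 3: P(3, 72) = 2628 and P(3, 73) = 2701; 2640 is not s-gonal.
s = 5: P(5, 42) = 2625 and P(5, 43) = 2752; 2640 is not s-gonal.
s = 6: P(6, 36) = 2556 and P(6, 37) = 2701; 2640 is not s-gonal.
s = 7: P(7, 32) = 2512 and P(7, 33) = 2673; 2640 is not s-gonal.
s = 8: P(8, 30) = 2640. ✓
s = 10: P(10, 26) = 2626 and P(10, 27) = 2835; 2640 is not s-gonal.
s = 11: P(11, 24) = 2508 and P(11, 25) = 2725; 2640 is not s-gonal.
Hits: s ∈ {8} → 1.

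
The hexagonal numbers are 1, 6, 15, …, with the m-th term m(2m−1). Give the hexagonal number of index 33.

2145

The 33rd hexagonal number is n(2n−1) with n = 33.
33·(2·33 − 1) = 33·65 = 2145.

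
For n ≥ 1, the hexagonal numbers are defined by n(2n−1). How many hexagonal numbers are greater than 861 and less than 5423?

The n-th hexagonal number is n(2n−1).
Smallest index with value > 861: n = 22 (giving 946).
Largest index with value < 5423: n = 52 (giving 5356).
Indices 22 through 52: 31 terms.

31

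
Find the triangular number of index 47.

The 47th triangular number is n(n+1)/2 with n = 47.
47·48/2 = 2256/2 = 1128.

1128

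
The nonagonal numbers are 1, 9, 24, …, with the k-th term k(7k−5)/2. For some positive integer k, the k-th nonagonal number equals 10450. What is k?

Set n(7n−5)/2 = 10450, giving 7n² − 5n − 20900 = 0.
The discriminant is 25 + 56·10450 = 585225, and √585225 = 765.
So n = (5 + 765) / 14 = 770/14 = 55.
Check: 55·(7·55 − 5)/2 = 10450. ✓

55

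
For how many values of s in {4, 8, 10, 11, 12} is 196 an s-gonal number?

2

s = 4: P(4, 14) = 196. ✓
s = 8: P(8, 8) = 176 and P(8, 9) = 225; 196 is not s-gonal.
s = 10: P(10, 7) = 175 and P(10, 8) = 232; 196 is not s-gonal.
s = 11: P(11, 7) = 196. ✓
s = 12: P(12, 6) = 156 and P(12, 7) = 217; 196 is not s-gonal.
Hits: s ∈ {4, 11} → 2.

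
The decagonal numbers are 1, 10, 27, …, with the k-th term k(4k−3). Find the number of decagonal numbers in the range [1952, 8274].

23

The n-th decagonal number is n(4n−3).
Smallest index with value ≥ 1952: n = 23 (giving 2047).
Largest index with value ≤ 8274: n = 45 (giving 7965).
Indices 23 through 45: 23 terms.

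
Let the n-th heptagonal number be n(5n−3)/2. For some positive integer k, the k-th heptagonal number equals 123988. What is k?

223

Set n(5n−3)/2 = 123988, giving 5n² − 3n − 247976 = 0.
So n = (3 + 2227) / 10 = 2230/10 = 223.
Check: 223·(5·223 − 3)/2 = 123988. ✓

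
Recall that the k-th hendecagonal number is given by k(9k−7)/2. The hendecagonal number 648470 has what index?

Set n(9n−7)/2 = 648470, giving 9n² − 7n − 1296940 = 0.
So n = (7 + 6833) / 18 = 6840/18 = 380.

380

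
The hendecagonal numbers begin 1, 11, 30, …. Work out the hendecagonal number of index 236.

249806

The 236th hendecagonal number is n(9n−7)/2 with n = 236.
236·(9·236 − 7)/2 = 236·2117/2 = 249806.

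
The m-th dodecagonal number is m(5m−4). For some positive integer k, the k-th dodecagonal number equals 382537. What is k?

277

Set n(5n−4) = 382537, giving 5n² − 4n − 382537 = 0.
The discriminant is 16 + 20·382537 = 7650756, and √7650756 = 2766.
So n = (4 + 2766) / 10 = 2770/10 = 277.
Check: 277·(5·277 − 4) = 382537. ✓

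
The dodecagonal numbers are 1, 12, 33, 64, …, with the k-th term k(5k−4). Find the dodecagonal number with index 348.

604128

348·(5·348 − 4) = 348·1736 = 604128.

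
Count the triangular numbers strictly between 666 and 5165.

65

The n-th triangular number is n(n+1)/2.
Smallest index with value > 666: n = 37 (giving 703).
Largest index with value < 5165: n = 101 (giving 5151).
Indices 37 through 101: 65 terms.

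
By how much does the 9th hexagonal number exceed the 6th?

87

9·(2·9 − 1) = 153 and 6·(2·6 − 1) = 66.
Difference: 153 − 66 = 87.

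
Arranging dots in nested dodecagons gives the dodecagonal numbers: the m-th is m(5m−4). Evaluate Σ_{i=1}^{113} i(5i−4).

2411081

Σ i(5i−4) = 5Σi² − 4Σi over i = 1..113.
Σi = 6441 and Σi² = 487369.
5·487369 − 4·6441 = 2411081.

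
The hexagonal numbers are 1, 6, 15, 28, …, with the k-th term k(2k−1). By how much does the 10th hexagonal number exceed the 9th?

Consecutive hexagonal numbers differ by 4n − 3: here 4·10 − 3 = 37.

37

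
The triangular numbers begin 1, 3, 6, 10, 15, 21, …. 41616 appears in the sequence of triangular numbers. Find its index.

Set n(n+1)/2 = 41616, giving n² + n − 83232 = 0.
The discriminant is 1 + 8·41616 = 332929, and √332929 = 577.
So n = (-1 + 577) / 2 = 576/2 = 288.

288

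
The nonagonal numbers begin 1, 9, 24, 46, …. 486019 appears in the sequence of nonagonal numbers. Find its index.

373

Set n(7n−5)/2 = 486019, giving 7n² − 5n − 972038 = 0.
So n = (5 + 5217) / 14 = 5222/14 = 373.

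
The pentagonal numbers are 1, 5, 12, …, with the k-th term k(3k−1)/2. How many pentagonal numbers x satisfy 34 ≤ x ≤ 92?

4

The n-th pentagonal number is n(3n−1)/2.
Smallest index with value ≥ 34: n = 5 (giving 35).
Largest index with value ≤ 92: n = 8 (giving 92).
Indices 5 through 8: 4 terms.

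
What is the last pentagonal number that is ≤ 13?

12

Solve n(3n−1)/2 ≤ 13 for integer n.
n = 3 gives 12 ≤ 13, while n = 4 gives 22 > 13; so the answer is 12.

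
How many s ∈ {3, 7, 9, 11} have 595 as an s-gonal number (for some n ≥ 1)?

s = 3: P(3, 34) = 595. ✓
s = 7: P(7, 15) = 540 and P(7, 16) = 616; 595 is not s-gonal.
s = 9: P(9, 13) = 559 and P(9, 14) = 651; 595 is not s-gonal.
s = 11: P(11, 11) = 506 and P(11, 12) = 606; 595 is not s-gonal.
Hits: s ∈ {3} → 1.

1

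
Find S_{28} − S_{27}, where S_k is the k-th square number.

55

n² − (n−1)² = 2n − 1, so 28² − 27² = 2·28 − 1 = 55.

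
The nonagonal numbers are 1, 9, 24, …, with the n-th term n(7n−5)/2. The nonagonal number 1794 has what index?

23

Set n(7n−5)/2 = 1794, giving 7n² − 5n − 3588 = 0.
The discriminant is 25 + 56·1794 = 100489, and √100489 = 317.
So n = (5 + 317) / 14 = 322/14 = 23.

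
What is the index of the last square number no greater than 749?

27

Solve n² ≤ 749 for integer n.
n = 27 gives 729 ≤ 749, while n = 28 gives 784 > 749; so the answer is index 27.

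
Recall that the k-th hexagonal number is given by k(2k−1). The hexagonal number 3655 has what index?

43

Set n(2n−1) = 3655, giving 2n² − n − 3655 = 0.
So n = (1 + 171) / 4 = 172/4 = 43.
Check: 43·(2·43 − 1) = 3655. ✓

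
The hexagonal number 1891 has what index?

31

Set n(2n−1) = 1891, giving 2n² − n − 1891 = 0.
The discriminant is 1 + 8·1891 = 15129, and √15129 = 123.
So n = (1 + 123) / 4 = 124/4 = 31.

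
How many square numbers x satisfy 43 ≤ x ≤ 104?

4

The n-th square number is n².
Smallest index with value ≥ 43: n = 7 (giving 49).
Largest index with value ≤ 104: n = 10 (giving 100).
Indices 7 through 10: 4 terms.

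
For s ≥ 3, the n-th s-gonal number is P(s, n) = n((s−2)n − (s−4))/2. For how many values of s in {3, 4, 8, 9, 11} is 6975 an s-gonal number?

1

s = 3: P(3, 117) = 6903 and P(3, 118) = 7021; 6975 is not s-gonal.
s = 4: P(4, 83) = 6889 and P(4, 84) = 7056; 6975 is not s-gonal.
s = 8: P(8, 48) = 6816 and P(8, 49) = 7105; 6975 is not s-gonal.
s = 9: P(9, 45) = 6975. ✓
s = 11: P(11, 39) = 6708 and P(11, 40) = 7060; 6975 is not s-gonal.
Hits: s ∈ {9} → 1.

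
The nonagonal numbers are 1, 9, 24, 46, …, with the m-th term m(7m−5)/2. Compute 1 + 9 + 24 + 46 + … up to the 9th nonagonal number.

Σ i(7i−5)/2 = (7Σi² − 5Σi) / 2 over i = 1..9.
Σi = 45 and Σi² = 285.
(7·285 − 5·45) / 2 = 1770/2 = 885.

885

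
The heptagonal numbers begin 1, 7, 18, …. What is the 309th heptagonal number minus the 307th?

309·(5·309 − 3)/2 = 238239 and 307·(5·307 − 3)/2 = 235162.
Difference: 238239 − 235162 = 3077.

3077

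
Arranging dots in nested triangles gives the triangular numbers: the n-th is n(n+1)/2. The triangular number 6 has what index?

Set n(n+1)/2 = 6, giving n² + n − 12 = 0.
The discriminant is 1 + 8·6 = 49, and √49 = 7.
So n = (-1 + 7) / 2 = 6/2 = 3.
Check: 3·4/2 = 6. ✓

3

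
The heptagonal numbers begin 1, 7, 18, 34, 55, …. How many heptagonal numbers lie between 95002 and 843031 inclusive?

386

The n-th heptagonal number is n(5n−3)/2.
Smallest index with value ≥ 95002: n = 196 (giving 95746).
Largest index with value ≤ 843031: n = 581 (giving 843031).
Indices 196 through 581: 386 terms.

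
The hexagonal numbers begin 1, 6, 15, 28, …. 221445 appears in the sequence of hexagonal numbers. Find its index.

Set n(2n−1) = 221445, giving 2n² − n − 221445 = 0.
The discriminant is 1 + 8·221445 = 1771561, and √1771561 = 1331.
So n = (1 + 1331) / 4 = 1332/4 = 333.
Check: 333·(2·333 − 1) = 221445. ✓

333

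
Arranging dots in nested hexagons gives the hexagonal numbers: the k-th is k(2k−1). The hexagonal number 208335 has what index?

323

Set n(2n−1) = 208335, giving 2n² − n − 208335 = 0.
The discriminant is 1 + 8·208335 = 1666681, and √1666681 = 1291.
So n = (1 + 1291) / 4 = 1292/4 = 323.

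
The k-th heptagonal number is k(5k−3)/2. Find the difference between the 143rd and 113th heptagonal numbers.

143·(5·143 − 3)/2 = 50908 and 113·(5·113 − 3)/2 = 31753.
Difference: 50908 − 31753 = 19155.

19155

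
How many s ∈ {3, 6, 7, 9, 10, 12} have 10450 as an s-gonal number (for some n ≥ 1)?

1

s = 3: P(3, 144) = 10440 and P(3, 145) = 10585; 10450 is not s-gonal.
s = 6: P(6, 72) = 10296 and P(6, 73) = 10585; 10450 is not s-gonal.
s = 7: P(7, 64) = 10144 and P(7, 65) = 10465; 10450 is not s-gonal.
s = 9: P(9, 55) = 10450. ✓
s = 10: P(10, 51) = 10251 and P(10, 52) = 10660; 10450 is not s-gonal.
s = 12: P(12, 46) = 10396 and P(12, 47) = 10857; 10450 is not s-gonal.
Hits: s ∈ {9} → 1.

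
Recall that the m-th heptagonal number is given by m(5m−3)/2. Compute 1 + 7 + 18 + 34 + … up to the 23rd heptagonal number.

Σ i(5i−3)/2 = (5Σi² − 3Σi) / 2 over i = 1..23.
Σi = 276 and Σi² = 4324.
(5·4324 − 3·276) / 2 = 20792/2 = 10396.

10396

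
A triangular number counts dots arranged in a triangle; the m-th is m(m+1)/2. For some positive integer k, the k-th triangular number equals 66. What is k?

Set n(n+1)/2 = 66, giving n² + n − 132 = 0.
The discriminant is 1 + 8·66 = 529, and √529 = 23.
So n = (-1 + 23) / 2 = 22/2 = 11.
Check: 11·12/2 = 66. ✓

11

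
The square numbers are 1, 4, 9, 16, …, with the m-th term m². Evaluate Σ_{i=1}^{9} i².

Σ_{i=1}^{9} i² = 9·10·19/6 = 285.

285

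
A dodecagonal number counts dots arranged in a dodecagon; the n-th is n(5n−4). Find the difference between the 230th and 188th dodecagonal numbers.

230·(5·230 − 4) = 263580 and 188·(5·188 − 4) = 175968.
Difference: 263580 − 175968 = 87612.

87612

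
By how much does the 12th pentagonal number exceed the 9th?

93

12·(3·12 − 1)/2 = 210 and 9·(3·9 − 1)/2 = 117.
Difference: 210 − 117 = 93.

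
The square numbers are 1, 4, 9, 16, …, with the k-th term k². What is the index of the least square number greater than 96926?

312

Solve n² > 96926 for integer n.
The largest n with value ≤ 96926 is 311 (since 96721 ≤ 96926 < 97344), so the first above is n = 312, value 97344.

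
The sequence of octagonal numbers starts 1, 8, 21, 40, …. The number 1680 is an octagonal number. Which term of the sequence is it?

24

Set n(3n−2) = 1680, giving 3n² − 2n − 1680 = 0.
So n = (2 + 142) / 6 = 144/6 = 24.
Check: 24·(3·24 − 2) = 1680. ✓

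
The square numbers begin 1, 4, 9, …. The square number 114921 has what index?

We need n² = 114921, so n = √114921 = 339.

339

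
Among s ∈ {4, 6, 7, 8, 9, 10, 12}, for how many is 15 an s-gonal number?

1

s = 4: P(4, 3) = 9 and P(4, 4) = 16; 15 is not s-gonal.
s = 6: P(6, 3) = 15. ✓
s = 7: P(7, 2) = 7 and P(7, 3) = 18; 15 is not s-gonal.
s = 8: P(8, 2) = 8 and P(8, 3) = 21; 15 is not s-gonal.
s = 9: P(9, 2) = 9 and P(9, 3) = 24; 15 is not s-gonal.
s = 10: P(10, 2) = 10 and P(10, 3) = 27; 15 is not s-gonal.
s = 12: P(12, 2) = 12 and P(12, 3) = 33; 15 is not s-gonal.
Hits: s ∈ {6} → 1.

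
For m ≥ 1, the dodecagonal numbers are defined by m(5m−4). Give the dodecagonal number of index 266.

352716

The 266th dodecagonal number is n(5n−4) with n = 266.
266·(5·266 − 4) = 266·1326 = 352716.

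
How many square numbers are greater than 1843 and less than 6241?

The n-th square number is n².
Smallest index with value > 1843: n = 43 (giving 1849).
Largest index with value < 6241: n = 78 (giving 6084).
Indices 43 through 78: 36 terms.

36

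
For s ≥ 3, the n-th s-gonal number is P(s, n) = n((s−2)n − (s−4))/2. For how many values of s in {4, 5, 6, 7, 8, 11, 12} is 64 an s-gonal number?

2

s = 4: P(4, 8) = 64. ✓
s = 5: P(5, 6) = 51 and P(5, 7) = 70; 64 is not s-gonal.
s = 6: P(6, 5) = 45 and P(6, 6) = 66; 64 is not s-gonal.
s = 7: P(7, 5) = 55 and P(7, 6) = 81; 64 is not s-gonal.
s = 8: P(8, 4) = 40 and P(8, 5) = 65; 64 is not s-gonal.
s = 11: P(11, 4) = 58 and P(11, 5) = 95; 64 is not s-gonal.
s = 12: P(12, 4) = 64. ✓
Hits: s ∈ {4, 12} → 2.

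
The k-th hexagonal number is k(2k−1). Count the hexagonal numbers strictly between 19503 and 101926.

The n-th hexagonal number is n(2n−1).
Smallest index with value > 19503: n = 100 (giving 19900).
Largest index with value < 101926: n = 225 (giving 101025).
Indices 100 through 225: 126 terms.

126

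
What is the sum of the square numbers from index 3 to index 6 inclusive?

Σ_{i=3}^{6} i² = 91 − 5 = 86.

86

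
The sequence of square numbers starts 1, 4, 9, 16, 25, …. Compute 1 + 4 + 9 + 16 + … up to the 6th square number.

91

Σ_{i=1}^{6} i² = 6·7·13/6 = 91.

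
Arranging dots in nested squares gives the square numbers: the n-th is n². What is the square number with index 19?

361

The 19th square number is n² with n = 19.
19² = 361.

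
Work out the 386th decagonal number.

594826

The 386th decagonal number is n(4n−3) with n = 386.
386·(4·386 − 3) = 386·1541 = 594826.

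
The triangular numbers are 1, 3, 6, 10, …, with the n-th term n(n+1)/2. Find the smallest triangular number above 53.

Solve n(n+1)/2 > 53 for integer n.
The largest n with value ≤ 53 is 9 (since 45 ≤ 53 < 55), so the first above is n = 10, value 55.

55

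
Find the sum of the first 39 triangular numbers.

10660

Σ i(i+1)/2 = (Σi² + Σi) / 2 over i = 1..39.
Σi = 780 and Σi² = 20540.
(1·20540 + 1·780) / 2 = 21320/2 = 10660.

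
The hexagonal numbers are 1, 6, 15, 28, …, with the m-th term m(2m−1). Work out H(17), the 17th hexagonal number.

561

17·(2·17 − 1) = 17·33 = 561.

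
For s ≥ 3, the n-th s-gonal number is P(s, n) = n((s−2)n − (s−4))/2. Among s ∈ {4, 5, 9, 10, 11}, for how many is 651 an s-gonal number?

s = 4: P(4, 25) = 625 and P(4, 26) = 676; 651 is not s-gonal.
s = 5: P(5, 21) = 651. ✓
s = 9: P(9, 14) = 651. ✓
s = 10: P(10, 13) = 637 and P(10, 14) = 742; 651 is not s-gonal.
s = 11: P(11, 12) = 606 and P(11, 13) = 715; 651 is not s-gonal.
Hits: s ∈ {5, 9} → 2.

2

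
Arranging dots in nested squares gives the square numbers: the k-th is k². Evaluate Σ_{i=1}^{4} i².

Σ_{i=1}^{4} i² = 4·5·9/6 = 30.

30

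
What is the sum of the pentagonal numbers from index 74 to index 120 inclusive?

674027

Σ i(3i−1)/2 = (3Σi² − Σi) / 2 over i = 74..120.
Σi = 7260 − 2701 = 4559 and Σi² = 583220 − 132349 = 450871.
(3·450871 − 1·4559) / 2 = 1348054/2 = 674027.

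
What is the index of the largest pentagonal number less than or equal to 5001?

57

Solve n(3n−1)/2 ≤ 5001 for integer n.
n = 57 gives 4845 ≤ 5001, while n = 58 gives 5017 > 5001; so the answer is index 57.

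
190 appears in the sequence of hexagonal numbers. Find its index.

10

Set n(2n−1) = 190, giving 2n² − n − 190 = 0.
The discriminant is 1 + 8·190 = 1521, and √1521 = 39.
So n = (1 + 39) / 4 = 40/4 = 10.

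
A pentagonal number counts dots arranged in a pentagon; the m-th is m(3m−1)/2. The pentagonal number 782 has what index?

23

Set n(3n−1)/2 = 782, giving 3n² − n − 1564 = 0.
The discriminant is 1 + 24·782 = 18769, and √18769 = 137.
So n = (1 + 137) / 6 = 138/6 = 23.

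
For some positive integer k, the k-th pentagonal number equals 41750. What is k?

167

Set n(3n−1)/2 = 41750, giving 3n² − n − 83500 = 0.
So n = (1 + 1001) / 6 = 1002/6 = 167.
Check: 167·(3·167 − 1)/2 = 41750. ✓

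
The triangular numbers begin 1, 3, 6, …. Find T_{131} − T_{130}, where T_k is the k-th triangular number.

Consecutive triangular numbers differ by n: T_{131} − T_{130} = 131.

131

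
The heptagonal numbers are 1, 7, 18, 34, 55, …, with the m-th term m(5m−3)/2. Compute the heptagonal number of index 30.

30·(5·30 − 3)/2 = 30·147/2 = 2205.

2205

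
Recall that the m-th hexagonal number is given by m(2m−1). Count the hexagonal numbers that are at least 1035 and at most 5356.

30

The n-th hexagonal number is n(2n−1).
Smallest index with value ≥ 1035: n = 23 (giving 1035).
Largest index with value ≤ 5356: n = 52 (giving 5356).
Indices 23 through 52: 30 terms.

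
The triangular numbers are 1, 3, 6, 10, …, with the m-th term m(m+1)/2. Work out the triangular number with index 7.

The 7th triangular number is n(n+1)/2 with n = 7.
7·8/2 = 56/2 = 28.

28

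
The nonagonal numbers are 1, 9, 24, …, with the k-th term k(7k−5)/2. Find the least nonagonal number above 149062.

Solve n(7n−5)/2 > 149062 for integer n.
The largest n with value ≤ 149062 is 206 (since 148011 ≤ 149062 < 149454), so the first above is n = 207, value 149454.

149454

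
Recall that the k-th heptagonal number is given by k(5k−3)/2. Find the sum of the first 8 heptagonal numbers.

456

Σ i(5i−3)/2 = (5Σi² − 3Σi) / 2 over i = 1..8.
Σi = 36 and Σi² = 204.
(5·204 − 3·36) / 2 = 912/2 = 456.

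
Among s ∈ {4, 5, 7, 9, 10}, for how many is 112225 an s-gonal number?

s = 4: P(4, 335) = 112225. ✓
s = 5: P(5, 273) = 111657 and P(5, 274) = 112477; 112225 is not s-gonal.
s = 7: P(7, 212) = 112042 and P(7, 213) = 113103; 112225 is not s-gonal.
s = 9: P(9, 179) = 111696 and P(9, 180) = 112950; 112225 is not s-gonal.
s = 10: P(10, 167) = 111055 and P(10, 168) = 112392; 112225 is not s-gonal.
Hits: s ∈ {4} → 1.

1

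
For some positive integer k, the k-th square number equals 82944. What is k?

We need n² = 82944, so n = √82944 = 288.

288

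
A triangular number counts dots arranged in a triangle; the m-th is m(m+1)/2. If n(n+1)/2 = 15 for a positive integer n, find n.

Set n(n+1)/2 = 15, giving n² + n − 30 = 0.
The discriminant is 1 + 8·15 = 121, and √121 = 11.
So n = (-1 + 11) / 2 = 10/2 = 5.

5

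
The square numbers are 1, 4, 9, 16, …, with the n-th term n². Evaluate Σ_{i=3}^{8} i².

199

Σ_{i=3}^{8} i² = 204 − 5 = 199.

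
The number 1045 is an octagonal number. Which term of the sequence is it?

19

Set n(3n−2) = 1045, giving 3n² − 2n − 1045 = 0.
The discriminant is 4 + 12·1045 = 12544, and √12544 = 112.
So n = (2 + 112) / 6 = 114/6 = 19.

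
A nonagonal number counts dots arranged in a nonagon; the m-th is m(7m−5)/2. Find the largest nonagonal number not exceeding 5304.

Solve n(7n−5)/2 ≤ 5304 for integer n.
n = 39 gives 5226 ≤ 5304, while n = 40 gives 5500 > 5304; so the answer is 5226.

5226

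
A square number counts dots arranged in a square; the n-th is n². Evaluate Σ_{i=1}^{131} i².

Σ_{i=1}^{131} i² = 131·132·263/6 = 757966.

757966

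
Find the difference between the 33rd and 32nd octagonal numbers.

Consecutive octagonal numbers differ by 6n − 5: here 6·33 − 5 = 193.

193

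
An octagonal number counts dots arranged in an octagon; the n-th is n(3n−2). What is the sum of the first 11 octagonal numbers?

1386

Σ i(3i−2) = 3Σi² − 2Σi over i = 1..11.
Σi = 66 and Σi² = 506.
3·506 − 2·66 = 1386.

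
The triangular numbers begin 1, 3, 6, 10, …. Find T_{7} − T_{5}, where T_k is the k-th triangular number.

13

7·8/2 = 28 and 5·6/2 = 15.
Difference: 28 − 15 = 13.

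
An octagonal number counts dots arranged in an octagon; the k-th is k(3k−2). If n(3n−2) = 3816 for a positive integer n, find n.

Set n(3n−2) = 3816, giving 3n² − 2n − 3816 = 0.
So n = (2 + 214) / 6 = 216/6 = 36.
Check: 36·(3·36 − 2) = 3816. ✓

36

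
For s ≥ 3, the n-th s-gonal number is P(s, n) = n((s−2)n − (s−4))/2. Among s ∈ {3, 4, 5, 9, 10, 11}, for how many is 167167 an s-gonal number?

s = 3: P(3, 577) = 166753 and P(3, 578) = 167331; 167167 is not s-gonal.
s = 4: P(4, 408) = 166464 and P(4, 409) = 167281; 167167 is not s-gonal.
s = 5: P(5, 334) = 167167. ✓
s = 9: P(9, 218) = 165789 and P(9, 219) = 167316; 167167 is not s-gonal.
s = 10: P(10, 204) = 165852 and P(10, 205) = 167485; 167167 is not s-gonal.
s = 11: P(11, 193) = 166945 and P(11, 194) = 168683; 167167 is not s-gonal.
Hits: s ∈ {5} → 1.

1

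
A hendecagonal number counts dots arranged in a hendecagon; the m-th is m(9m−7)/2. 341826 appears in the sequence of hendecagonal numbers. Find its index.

276

Set n(9n−7)/2 = 341826, giving 9n² − 7n − 683652 = 0.
The discriminant is 49 + 72·341826 = 24611521, and √24611521 = 4961.
So n = (7 + 4961) / 18 = 4968/18 = 276.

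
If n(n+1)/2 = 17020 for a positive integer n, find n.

Set n(n+1)/2 = 17020, giving n² + n − 34040 = 0.
The discriminant is 1 + 8·17020 = 136161, and √136161 = 369.
So n = (-1 + 369) / 2 = 368/2 = 184.
Check: 184·185/2 = 17020. ✓

184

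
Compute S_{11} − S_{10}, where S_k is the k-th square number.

n² − (n−1)² = 2n − 1, so 11² − 10² = 2·11 − 1 = 21.

21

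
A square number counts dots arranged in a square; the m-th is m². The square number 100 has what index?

10

We need n² = 100, so n = √100 = 10.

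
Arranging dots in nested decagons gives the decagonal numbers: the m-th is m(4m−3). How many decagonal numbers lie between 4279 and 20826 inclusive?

The n-th decagonal number is n(4n−3).
Smallest index with value ≥ 4279: n = 34 (giving 4522).
Largest index with value ≤ 20826: n = 72 (giving 20520).
Indices 34 through 72: 39 terms.

39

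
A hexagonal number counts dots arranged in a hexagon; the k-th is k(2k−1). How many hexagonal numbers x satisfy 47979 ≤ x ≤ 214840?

173

The n-th hexagonal number is n(2n−1).
Smallest index with value ≥ 47979: n = 156 (giving 48516).
Largest index with value ≤ 214840: n = 328 (giving 214840).
Indices 156 through 328: 173 terms.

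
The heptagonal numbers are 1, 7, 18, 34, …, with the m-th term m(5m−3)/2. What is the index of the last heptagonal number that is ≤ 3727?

Solve n(5n−3)/2 ≤ 3727 for integer n.
n = 38 gives 3553 ≤ 3727, while n = 39 gives 3744 > 3727; so the answer is index 38.

38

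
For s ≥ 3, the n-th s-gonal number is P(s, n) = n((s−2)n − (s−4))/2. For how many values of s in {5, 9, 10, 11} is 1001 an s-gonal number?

s = 5: P(5, 26) = 1001. ✓
s = 9: P(9, 17) = 969 and P(9, 18) = 1089; 1001 is not s-gonal.
s = 10: P(10, 16) = 976 and P(10, 17) = 1105; 1001 is not s-gonal.
s = 11: P(11, 15) = 960 and P(11, 16) = 1096; 1001 is not s-gonal.
Hits: s ∈ {5} → 1.

1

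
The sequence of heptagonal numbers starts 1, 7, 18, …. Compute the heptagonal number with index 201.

100701

The 201st heptagonal number is n(5n−3)/2 with n = 201.
201·(5·201 − 3)/2 = 201·1002/2 = 201·501 = 100701.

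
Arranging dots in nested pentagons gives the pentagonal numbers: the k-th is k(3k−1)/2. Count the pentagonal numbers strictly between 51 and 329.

8

The n-th pentagonal number is n(3n−1)/2.
Smallest index with value > 51: n = 7 (giving 70).
Largest index with value < 329: n = 14 (giving 287).
Indices 7 through 14: 8 terms.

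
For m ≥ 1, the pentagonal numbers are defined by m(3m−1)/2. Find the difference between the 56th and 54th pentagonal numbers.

56·(3·56 − 1)/2 = 4676 and 54·(3·54 − 1)/2 = 4347.
Difference: 4676 − 4347 = 329.

329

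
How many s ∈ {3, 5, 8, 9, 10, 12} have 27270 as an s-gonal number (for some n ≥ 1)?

s = 3: P(3, 233) = 27261 and P(3, 234) = 27495; 27270 is not s-gonal.
s = 5: P(5, 135) = 27270. ✓
s = 8: P(8, 95) = 26885 and P(8, 96) = 27456; 27270 is not s-gonal.
s = 9: P(9, 88) = 26884 and P(9, 89) = 27501; 27270 is not s-gonal.
s = 10: P(10, 82) = 26650 and P(10, 83) = 27307; 27270 is not s-gonal.
s = 12: P(12, 74) = 27084 and P(12, 75) = 27825; 27270 is not s-gonal.
Hits: s ∈ {5} → 1.

1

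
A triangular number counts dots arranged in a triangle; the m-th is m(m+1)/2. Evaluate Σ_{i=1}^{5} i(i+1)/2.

Σ i(i+1)/2 = (Σi² + Σi) / 2 over i = 1..5.
Σi = 15 and Σi² = 55.
(1·55 + 1·15) / 2 = 70/2 = 35.

35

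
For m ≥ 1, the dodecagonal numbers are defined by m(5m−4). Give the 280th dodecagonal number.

The 280th dodecagonal number is n(5n−4) with n = 280.
280·(5·280 − 4) = 280·1396 = 390880.

390880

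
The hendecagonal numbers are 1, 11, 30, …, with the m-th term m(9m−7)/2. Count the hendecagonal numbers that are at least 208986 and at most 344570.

The n-th hendecagonal number is n(9n−7)/2.
Smallest index with value ≥ 208986: n = 216 (giving 209196).
Largest index with value ≤ 344570: n = 277 (giving 344311).
Indices 216 through 277: 62 terms.

62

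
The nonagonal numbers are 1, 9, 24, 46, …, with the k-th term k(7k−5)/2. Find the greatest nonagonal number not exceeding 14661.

Solve n(7n−5)/2 ≤ 14661 for integer n.
n = 65 gives 14625 ≤ 14661, while n = 66 gives 15081 > 14661; so the answer is 14625.

14625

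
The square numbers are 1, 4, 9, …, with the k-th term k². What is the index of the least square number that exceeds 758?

Solve n² > 758 for integer n.
The largest n with value ≤ 758 is 27 (since 729 ≤ 758 < 784), so the first above is n = 28, value 784.

28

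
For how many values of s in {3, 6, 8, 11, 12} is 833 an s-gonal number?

2

s = 3: P(3, 40) = 820 and P(3, 41) = 861; 833 is not s-gonal.
s = 6: P(6, 20) = 780 and P(6, 21) = 861; 833 is not s-gonal.
s = 8: P(8, 17) = 833. ✓
s = 11: P(11, 14) = 833. ✓
s = 12: P(12, 13) = 793 and P(12, 14) = 924; 833 is not s-gonal.
Hits: s ∈ {8, 11} → 2.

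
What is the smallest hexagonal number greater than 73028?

73536

Solve n(2n−1) > 73028 for integer n.
The largest n with value ≤ 73028 is 191 (since 72771 ≤ 73028 < 73536), so the first above is n = 192, value 73536.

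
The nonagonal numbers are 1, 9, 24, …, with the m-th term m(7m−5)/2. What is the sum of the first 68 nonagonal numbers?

369104

Σ i(7i−5)/2 = (7Σi² − 5Σi) / 2 over i = 1..68.
Σi = 2346 and Σi² = 107134.
(7·107134 − 5·2346) / 2 = 738208/2 = 369104.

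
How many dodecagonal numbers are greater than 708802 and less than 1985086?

254

The n-th dodecagonal number is n(5n−4).
Smallest index with value > 708802: n = 377 (giving 709137).
Largest index with value < 1985086: n = 630 (giving 1981980).
Indices 377 through 630: 254 terms.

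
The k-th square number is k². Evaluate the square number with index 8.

64

The 8th square number is n² with n = 8.
8² = 64.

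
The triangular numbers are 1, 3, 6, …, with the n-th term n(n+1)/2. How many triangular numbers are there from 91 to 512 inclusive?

19

The n-th triangular number is n(n+1)/2.
Smallest index with value ≥ 91: n = 13 (giving 91).
Largest index with value ≤ 512: n = 31 (giving 496).
Indices 13 through 31: 19 terms.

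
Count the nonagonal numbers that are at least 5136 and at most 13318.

24

The n-th nonagonal number is n(7n−5)/2.
Smallest index with value ≥ 5136: n = 39 (giving 5226).
Largest index with value ≤ 13318: n = 62 (giving 13299).
Indices 39 through 62: 24 terms.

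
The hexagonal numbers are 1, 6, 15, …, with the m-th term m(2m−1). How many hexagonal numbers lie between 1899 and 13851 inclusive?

52

The n-th hexagonal number is n(2n−1).
Smallest index with value ≥ 1899: n = 32 (giving 2016).
Largest index with value ≤ 13851: n = 83 (giving 13695).
Indices 32 through 83: 52 terms.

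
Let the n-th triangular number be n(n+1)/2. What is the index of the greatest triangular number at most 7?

Solve n(n+1)/2 ≤ 7 for integer n.
n = 3 gives 6 ≤ 7, while n = 4 gives 10 > 7; so the answer is index 3.

3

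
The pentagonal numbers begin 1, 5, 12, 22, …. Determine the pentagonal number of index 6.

The 6th pentagonal number is n(3n−1)/2 with n = 6.
6·(3·6 − 1)/2 = 6·17/2 = 51.

51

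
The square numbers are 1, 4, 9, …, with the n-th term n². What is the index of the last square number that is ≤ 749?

27

Solve n² ≤ 749 for integer n.
n = 27 gives 729 ≤ 749, while n = 28 gives 784 > 749; so the answer is index 27.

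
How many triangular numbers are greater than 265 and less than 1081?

23

The n-th triangular number is n(n+1)/2.
Smallest index with value > 265: n = 23 (giving 276).
Largest index with value < 1081: n = 45 (giving 1035).
Indices 23 through 45: 23 terms.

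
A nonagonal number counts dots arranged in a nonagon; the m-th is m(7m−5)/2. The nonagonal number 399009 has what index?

Set n(7n−5)/2 = 399009, giving 7n² − 5n − 798018 = 0.
The discriminant is 25 + 56·399009 = 22344529, and √22344529 = 4727.
So n = (5 + 4727) / 14 = 4732/14 = 338.

338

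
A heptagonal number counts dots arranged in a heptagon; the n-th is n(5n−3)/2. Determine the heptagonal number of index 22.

22·(5·22 − 3)/2 = 22·107/2 = 1177.

1177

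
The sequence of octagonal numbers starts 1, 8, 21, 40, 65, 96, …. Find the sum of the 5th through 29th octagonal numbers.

Σ i(3i−2) = 3Σi² − 2Σi over i = 5..29.
Σi = 435 − 10 = 425 and Σi² = 8555 − 30 = 8525.
3·8525 − 2·425 = 24725.

24725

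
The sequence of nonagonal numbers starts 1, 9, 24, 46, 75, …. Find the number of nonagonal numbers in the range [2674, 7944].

21

The n-th nonagonal number is n(7n−5)/2.
Smallest index with value ≥ 2674: n = 28 (giving 2674).
Largest index with value ≤ 7944: n = 48 (giving 7944).
Indices 28 through 48: 21 terms.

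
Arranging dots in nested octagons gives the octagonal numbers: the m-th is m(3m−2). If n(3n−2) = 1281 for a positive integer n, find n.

21

Set n(3n−2) = 1281, giving 3n² − 2n − 1281 = 0.
The discriminant is 4 + 12·1281 = 15376, and √15376 = 124.
So n = (2 + 124) / 6 = 126/6 = 21.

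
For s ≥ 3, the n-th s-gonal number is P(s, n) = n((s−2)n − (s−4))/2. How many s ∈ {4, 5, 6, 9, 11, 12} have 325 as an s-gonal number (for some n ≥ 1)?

2

s = 4: P(4, 18) = 324 and P(4, 19) = 361; 325 is not s-gonal.
s = 5: P(5, 14) = 287 and P(5, 15) = 330; 325 is not s-gonal.
s = 6: P(6, 13) = 325. ✓
s = 9: P(9, 10) = 325. ✓
s = 11: P(11, 8) = 260 and P(11, 9) = 333; 325 is not s-gonal.
s = 12: P(12, 8) = 288 and P(12, 9) = 369; 325 is not s-gonal.
Hits: s ∈ {6, 9} → 2.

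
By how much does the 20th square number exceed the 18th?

76

20² = 400 and 18² = 324.
Difference: 400 − 324 = 76.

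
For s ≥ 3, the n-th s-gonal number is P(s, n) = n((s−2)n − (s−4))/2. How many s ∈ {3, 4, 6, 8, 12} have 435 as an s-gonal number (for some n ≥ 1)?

2

s = 3: P(3, 29) = 435. ✓
s = 4: P(4, 20) = 400 and P(4, 21) = 441; 435 is not s-gonal.
s = 6: P(6, 15) = 435. ✓
s = 8: P(8, 12) = 408 and P(8, 13) = 481; 435 is not s-gonal.
s = 12: P(12, 9) = 369 and P(12, 10) = 460; 435 is not s-gonal.
Hits: s ∈ {3, 6} → 2.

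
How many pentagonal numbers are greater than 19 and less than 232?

9

The n-th pentagonal number is n(3n−1)/2.
Smallest index with value > 19: n = 4 (giving 22).
Largest index with value < 232: n = 12 (giving 210).
Indices 4 through 12: 9 terms.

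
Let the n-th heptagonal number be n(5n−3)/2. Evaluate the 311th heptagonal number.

311·(5·311 − 3)/2 = 311·1552/2 = 311·776 = 241336.

241336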